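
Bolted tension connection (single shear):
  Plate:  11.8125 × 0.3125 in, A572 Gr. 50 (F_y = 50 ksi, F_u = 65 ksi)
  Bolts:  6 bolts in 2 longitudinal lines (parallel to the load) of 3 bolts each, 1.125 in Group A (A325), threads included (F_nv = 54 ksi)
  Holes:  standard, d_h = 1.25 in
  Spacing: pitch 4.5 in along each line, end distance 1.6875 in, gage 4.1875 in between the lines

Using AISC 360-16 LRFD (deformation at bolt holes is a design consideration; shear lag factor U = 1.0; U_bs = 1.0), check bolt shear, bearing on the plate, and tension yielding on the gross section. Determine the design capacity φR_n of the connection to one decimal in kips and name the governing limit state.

166.1 kips (gross-section yield governs)

Bolt shear: A_b = π(1.125)²/4 = 0.99402 in². φR_n = 0.75 × 54 × 0.99402 × 6 × 1 = 241.5 kips.
Bearing (0.3125 in plate, F_u = 65 ksi): end bolts L_c = 1.6875 − 1.25/2 = 1.0625, R_n = min(1.2×1.0625×0.3125×65, 2.4×1.125×0.3125×65) = 25.898 kips/bolt; interior L_c = 4.5 − 1.25 = 3.25, R_n = 54.844 kips/bolt. φR_n = 0.75 × (2×25.898 + 4×54.844) = 203.4 kips.
Tension yield (gross): A_g = 11.8125×0.3125 = 3.6914 in². φR_n = 0.90 × 50 × 3.6914 = 166.1 kips.
Governing: min(241.5, 203.4, 166.1) = 166.1 kips → gross-section yield.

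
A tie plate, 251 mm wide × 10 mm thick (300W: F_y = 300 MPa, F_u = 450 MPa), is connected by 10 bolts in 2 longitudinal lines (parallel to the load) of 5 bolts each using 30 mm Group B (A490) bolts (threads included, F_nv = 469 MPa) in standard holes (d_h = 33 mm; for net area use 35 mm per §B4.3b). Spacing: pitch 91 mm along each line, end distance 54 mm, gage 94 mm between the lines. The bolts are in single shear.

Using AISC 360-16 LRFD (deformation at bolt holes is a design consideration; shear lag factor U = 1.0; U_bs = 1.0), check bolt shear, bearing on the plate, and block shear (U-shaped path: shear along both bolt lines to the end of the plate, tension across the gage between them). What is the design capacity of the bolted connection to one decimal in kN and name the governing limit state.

1254.2 kN (block shear governs)

Bolt shear: A_b = π(30)²/4 = 706.86 mm². φR_n = 0.75 × 469 × 706.86 × 10 × 1 = 2486.4 kN.
Bearing (10 mm plate, F_u = 450 MPa): end bolts L_c = 54 − 33/2 = 37.5, R_n = min(1.2×37.5×10×450, 2.4×30×10×450) = 202.5 kN/bolt; interior L_c = 91 − 33 = 58, R_n = 313.2 kN/bolt. φR_n = 0.75 × (2×202.5 + 8×313.2) = 2183.0 kN.
Block shear: shear path 2×[54+4×91] = 2×418 mm, A_gv = 8360, A_nv = 2×(418 − 4.5×35)×10 = 5210 mm²; tension across gage: (94 − 1×35)×10 = 590 mm². R_n = min(0.6×450×5210, 0.6×300×8360) + 1.0×450×590 = min(1406.7, 1504.8) + 265.5 = 1672.2 kN. φR_n = 0.75 × 1672.2 = 1254.2 kN.
Governing: min(2486.4, 2183.0, 1254.2) = 1254.2 kN → block shear.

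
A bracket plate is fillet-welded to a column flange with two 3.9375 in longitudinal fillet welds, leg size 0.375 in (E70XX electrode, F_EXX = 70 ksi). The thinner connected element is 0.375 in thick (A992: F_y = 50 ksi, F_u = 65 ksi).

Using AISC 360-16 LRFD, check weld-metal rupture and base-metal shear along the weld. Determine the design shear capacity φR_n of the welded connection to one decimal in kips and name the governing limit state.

Weld metal: throat = 0.707×0.375 = 0.26513 in, L = 2×3.9375 = 7.875 in. φR_n = 0.75 × 0.6 × 70 × 0.26513 × 7.875 = 65.8 kips.
Base metal shear (0.375 in plate): yield φR_n = 1.0×0.6×50×0.375×7.875 = 88.6 kips; rupture φR_n = 0.75×0.6×65×0.375×7.875 = 86.4 kips; take 86.4 kips (rupture).
Governing: min(65.8, 86.4) = 65.8 kips → weld metal.

65.8 kips (weld metal governs)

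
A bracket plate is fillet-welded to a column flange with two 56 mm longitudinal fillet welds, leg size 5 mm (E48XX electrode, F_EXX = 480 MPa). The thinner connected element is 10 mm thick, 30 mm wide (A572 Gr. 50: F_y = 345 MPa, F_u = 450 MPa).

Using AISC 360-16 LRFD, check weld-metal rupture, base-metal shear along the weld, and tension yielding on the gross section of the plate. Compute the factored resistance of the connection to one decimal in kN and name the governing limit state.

Weld metal: throat = 0.707×5 = 3.535 mm, L = 2×56 = 112 mm. φR_n = 0.75 × 0.6 × 480 × 3.535 × 112 = 85.5 kN.
Base metal shear (10 mm plate): yield φR_n = 1.0×0.6×345×10×112 = 231.8 kN; rupture φR_n = 0.75×0.6×450×10×112 = 226.8 kN; take 226.8 kN (rupture).
Tension yield (gross): A_g = 30×10 = 300 mm². φR_n = 0.90 × 345 × 300 = 93.2 kN.
Governing: min(85.5, 226.8, 93.2) = 85.5 kN → weld metal.

85.5 kN (weld metal governs)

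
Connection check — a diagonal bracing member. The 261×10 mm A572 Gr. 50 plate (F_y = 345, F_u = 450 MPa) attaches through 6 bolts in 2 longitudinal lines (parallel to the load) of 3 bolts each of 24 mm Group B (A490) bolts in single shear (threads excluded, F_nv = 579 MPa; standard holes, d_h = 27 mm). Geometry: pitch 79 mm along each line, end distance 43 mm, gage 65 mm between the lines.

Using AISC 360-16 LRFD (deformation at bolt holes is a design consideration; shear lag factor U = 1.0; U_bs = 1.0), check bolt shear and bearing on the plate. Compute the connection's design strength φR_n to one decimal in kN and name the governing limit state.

Bolt shear: A_b = π(24)²/4 = 452.39 mm². φR_n = 0.75 × 579 × 452.39 × 6 × 1 = 1178.7 kN.
Bearing (10 mm plate, F_u = 450 MPa): end bolts L_c = 43 − 27/2 = 29.5, R_n = min(1.2×29.5×10×450, 2.4×24×10×450) = 159.3 kN/bolt; interior L_c = 79 − 27 = 52, R_n = 259.2 kN/bolt. φR_n = 0.75 × (2×159.3 + 4×259.2) = 1016.6 kN.
Governing: min(1178.7, 1016.6) = 1016.6 kN → bearing.

1016.6 kN (bearing governs)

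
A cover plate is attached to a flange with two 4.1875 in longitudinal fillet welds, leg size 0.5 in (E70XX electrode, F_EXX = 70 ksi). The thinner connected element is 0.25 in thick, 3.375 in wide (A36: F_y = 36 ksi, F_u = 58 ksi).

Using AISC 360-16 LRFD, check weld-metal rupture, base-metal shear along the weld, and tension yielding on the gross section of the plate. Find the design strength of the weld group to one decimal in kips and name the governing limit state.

Weld metal: throat = 0.707×0.5 = 0.3535 in, L = 2×4.1875 = 8.375 in. φR_n = 0.75 × 0.6 × 70 × 0.3535 × 8.375 = 93.3 kips.
Base metal shear (0.25 in plate): yield φR_n = 1.0×0.6×36×0.25×8.375 = 45.2 kips; rupture φR_n = 0.75×0.6×58×0.25×8.375 = 54.6 kips; take 45.2 kips (yield).
Tension yield (gross): A_g = 3.375×0.25 = 0.84375 in². φR_n = 0.90 × 36 × 0.84375 = 27.3 kips.
Governing: min(93.3, 45.2, 27.3) = 27.3 kips → gross-section yield.

27.3 kips (gross-section yield governs)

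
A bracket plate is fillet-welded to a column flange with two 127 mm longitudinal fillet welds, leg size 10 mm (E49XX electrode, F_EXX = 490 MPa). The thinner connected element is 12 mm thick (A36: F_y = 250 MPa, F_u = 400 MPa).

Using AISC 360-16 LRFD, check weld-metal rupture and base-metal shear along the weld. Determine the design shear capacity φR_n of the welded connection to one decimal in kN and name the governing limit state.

Weld metal: throat = 0.707×10 = 7.07 mm, L = 2×127 = 254 mm. φR_n = 0.75 × 0.6 × 490 × 7.07 × 254 = 396.0 kN.
Base metal shear (12 mm plate): yield φR_n = 1.0×0.6×250×12×254 = 457.2 kN; rupture φR_n = 0.75×0.6×400×12×254 = 548.6 kN; take 457.2 kN (yield).
Governing: min(396.0, 457.2) = 396.0 kN → weld metal.

396.0 kN (weld metal governs)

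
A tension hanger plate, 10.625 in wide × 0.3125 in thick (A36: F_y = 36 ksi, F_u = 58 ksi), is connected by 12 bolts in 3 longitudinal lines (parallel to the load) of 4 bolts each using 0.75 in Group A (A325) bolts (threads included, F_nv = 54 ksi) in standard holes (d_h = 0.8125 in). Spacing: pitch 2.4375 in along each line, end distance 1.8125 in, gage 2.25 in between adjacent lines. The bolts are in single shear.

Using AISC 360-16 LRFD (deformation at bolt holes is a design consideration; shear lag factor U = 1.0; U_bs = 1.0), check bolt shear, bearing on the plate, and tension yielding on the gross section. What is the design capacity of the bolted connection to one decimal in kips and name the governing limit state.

Bolt shear: A_b = π(0.75)²/4 = 0.44179 in². φR_n = 0.75 × 54 × 0.44179 × 12 × 1 = 214.7 kips.
Bearing (0.3125 in plate, F_u = 58 ksi): end bolts L_c = 1.8125 − 0.8125/2 = 1.40625, R_n = min(1.2×1.40625×0.3125×58, 2.4×0.75×0.3125×58) = 30.586 kips/bolt; interior L_c = 2.4375 − 0.8125 = 1.625, R_n = 32.625 kips/bolt. φR_n = 0.75 × (3×30.586 + 9×32.625) = 289.0 kips.
Tension yield (gross): A_g = 10.625×0.3125 = 3.3203 in². φR_n = 0.90 × 36 × 3.3203 = 107.6 kips.
Governing: min(214.7, 289.0, 107.6) = 107.6 kips → gross-section yield.

107.6 kips (gross-section yield governs)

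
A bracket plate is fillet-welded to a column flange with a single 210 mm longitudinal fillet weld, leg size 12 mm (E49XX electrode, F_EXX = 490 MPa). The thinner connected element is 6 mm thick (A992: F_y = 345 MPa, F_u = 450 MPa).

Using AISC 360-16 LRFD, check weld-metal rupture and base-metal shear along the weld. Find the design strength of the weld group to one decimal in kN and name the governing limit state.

255.2 kN (base-metal shear governs)

Weld metal: throat = 0.707×12 = 8.484 mm, L = 210 mm. φR_n = 0.75 × 0.6 × 490 × 8.484 × 210 = 392.9 kN.
Base metal shear (6 mm plate): yield φR_n = 1.0×0.6×345×6×210 = 260.8 kN; rupture φR_n = 0.75×0.6×450×6×210 = 255.2 kN; take 255.2 kN (rupture).
Governing: min(392.9, 255.2) = 255.2 kN → base-metal shear.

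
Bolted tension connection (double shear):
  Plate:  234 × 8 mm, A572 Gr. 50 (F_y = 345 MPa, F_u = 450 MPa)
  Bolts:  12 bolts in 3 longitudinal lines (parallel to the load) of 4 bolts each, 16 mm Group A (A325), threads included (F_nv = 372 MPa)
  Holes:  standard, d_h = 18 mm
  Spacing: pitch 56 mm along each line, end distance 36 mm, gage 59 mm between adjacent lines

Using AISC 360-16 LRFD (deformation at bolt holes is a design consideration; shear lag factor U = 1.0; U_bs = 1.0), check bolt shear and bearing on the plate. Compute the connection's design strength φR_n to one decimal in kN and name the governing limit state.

Bolt shear: A_b = π(16)²/4 = 201.06 mm². φR_n = 0.75 × 372 × 201.06 × 12 × 2 = 1346.3 kN.
Bearing (8 mm plate, F_u = 450 MPa): end bolts L_c = 36 − 18/2 = 27, R_n = min(1.2×27×8×450, 2.4×16×8×450) = 116.64 kN/bolt; interior L_c = 56 − 18 = 38, R_n = 138.24 kN/bolt. φR_n = 0.75 × (3×116.64 + 9×138.24) = 1195.6 kN.
Governing: min(1346.3, 1195.6) = 1195.6 kN → bearing.

1195.6 kN (bearing governs)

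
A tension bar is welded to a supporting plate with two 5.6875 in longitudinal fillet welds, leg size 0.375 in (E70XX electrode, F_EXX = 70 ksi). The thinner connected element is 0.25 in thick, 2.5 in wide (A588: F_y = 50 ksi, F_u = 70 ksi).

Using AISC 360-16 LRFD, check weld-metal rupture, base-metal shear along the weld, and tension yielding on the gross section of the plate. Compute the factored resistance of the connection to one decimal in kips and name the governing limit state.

28.1 kips (gross-section yield governs)

Weld metal: throat = 0.707×0.375 = 0.26513 in, L = 2×5.6875 = 11.375 in. φR_n = 0.75 × 0.6 × 70 × 0.26513 × 11.375 = 95.0 kips.
Base metal shear (0.25 in plate): yield φR_n = 1.0×0.6×50×0.25×11.375 = 85.3 kips; rupture φR_n = 0.75×0.6×70×0.25×11.375 = 89.6 kips; take 85.3 kips (yield).
Tension yield (gross): A_g = 2.5×0.25 = 0.625 in². φR_n = 0.90 × 50 × 0.625 = 28.1 kips.
Governing: min(95.0, 85.3, 28.1) = 28.1 kips → gross-section yield.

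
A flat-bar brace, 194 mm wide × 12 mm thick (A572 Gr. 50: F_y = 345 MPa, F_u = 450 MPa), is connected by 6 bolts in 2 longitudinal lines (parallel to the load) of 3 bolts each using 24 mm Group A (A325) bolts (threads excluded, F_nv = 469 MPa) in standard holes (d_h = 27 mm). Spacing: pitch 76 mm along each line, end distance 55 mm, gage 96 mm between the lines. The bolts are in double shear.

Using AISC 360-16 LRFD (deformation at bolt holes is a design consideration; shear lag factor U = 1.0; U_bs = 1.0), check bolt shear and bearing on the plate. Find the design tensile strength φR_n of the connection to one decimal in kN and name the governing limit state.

Bolt shear: A_b = π(24)²/4 = 452.39 mm². φR_n = 0.75 × 469 × 452.39 × 6 × 2 = 1909.5 kN.
Bearing (12 mm plate, F_u = 450 MPa): end bolts L_c = 55 − 27/2 = 41.5, R_n = min(1.2×41.5×12×450, 2.4×24×12×450) = 268.92 kN/bolt; interior L_c = 76 − 27 = 49, R_n = 311.04 kN/bolt. φR_n = 0.75 × (2×268.92 + 4×311.04) = 1336.5 kN.
Governing: min(1909.5, 1336.5) = 1336.5 kN → bearing.

1336.5 kN (bearing governs)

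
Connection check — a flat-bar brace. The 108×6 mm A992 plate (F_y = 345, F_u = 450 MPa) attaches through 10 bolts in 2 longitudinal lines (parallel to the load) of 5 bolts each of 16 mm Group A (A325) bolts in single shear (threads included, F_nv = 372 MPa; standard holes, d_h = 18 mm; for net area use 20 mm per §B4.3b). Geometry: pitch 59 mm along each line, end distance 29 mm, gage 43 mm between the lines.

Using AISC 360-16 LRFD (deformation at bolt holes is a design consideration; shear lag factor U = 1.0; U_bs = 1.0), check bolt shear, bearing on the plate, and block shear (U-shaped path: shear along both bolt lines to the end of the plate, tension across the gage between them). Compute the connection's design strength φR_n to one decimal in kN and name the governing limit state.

471.8 kN (block shear governs)

Bolt shear: A_b = π(16)²/4 = 201.06 mm². φR_n = 0.75 × 372 × 201.06 × 10 × 1 = 561.0 kN.
Bearing (6 mm plate, F_u = 450 MPa): end bolts L_c = 29 − 18/2 = 20, R_n = min(1.2×20×6×450, 2.4×16×6×450) = 64.8 kN/bolt; interior L_c = 59 − 18 = 41, R_n = 103.68 kN/bolt. φR_n = 0.75 × (2×64.8 + 8×103.68) = 719.3 kN.
Block shear: shear path 2×[29+4×59] = 2×265 mm, A_gv = 3180, A_nv = 2×(265 − 4.5×20)×6 = 2100 mm²; tension across gage: (43 − 1×20)×6 = 138 mm². R_n = min(0.6×450×2100, 0.6×345×3180) + 1.0×450×138 = min(567, 658.26) + 62.1 = 629.1 kN. φR_n = 0.75 × 629.1 = 471.8 kN.
Governing: min(561.0, 719.3, 471.8) = 471.8 kN → block shear.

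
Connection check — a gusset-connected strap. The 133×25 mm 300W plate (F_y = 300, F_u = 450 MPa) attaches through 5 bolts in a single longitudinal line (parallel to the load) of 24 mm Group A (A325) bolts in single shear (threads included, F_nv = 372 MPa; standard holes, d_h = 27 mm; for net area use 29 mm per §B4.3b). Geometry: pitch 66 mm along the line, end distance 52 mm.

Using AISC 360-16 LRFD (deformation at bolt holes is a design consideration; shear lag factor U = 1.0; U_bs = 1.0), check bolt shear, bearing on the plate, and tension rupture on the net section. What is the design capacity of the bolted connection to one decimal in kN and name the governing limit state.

Bolt shear: A_b = π(24)²/4 = 452.39 mm². φR_n = 0.75 × 372 × 452.39 × 5 × 1 = 631.1 kN.
Bearing (25 mm plate, F_u = 450 MPa): end bolts L_c = 52 − 27/2 = 38.5, R_n = min(1.2×38.5×25×450, 2.4×24×25×450) = 519.75 kN/bolt; interior L_c = 66 − 27 = 39, R_n = 526.5 kN/bolt. φR_n = 0.75 × (1×519.75 + 4×526.5) = 1969.3 kN.
Tension rupture (net): A_n = (133 − 1×29)×25 = 2600 mm² (U = 1.0, A_e = A_n). φR_n = 0.75 × 450 × 2600 = 877.5 kN.
Governing: min(631.1, 1969.3, 877.5) = 631.1 kN → bolt shear.

631.1 kN (bolt shear governs)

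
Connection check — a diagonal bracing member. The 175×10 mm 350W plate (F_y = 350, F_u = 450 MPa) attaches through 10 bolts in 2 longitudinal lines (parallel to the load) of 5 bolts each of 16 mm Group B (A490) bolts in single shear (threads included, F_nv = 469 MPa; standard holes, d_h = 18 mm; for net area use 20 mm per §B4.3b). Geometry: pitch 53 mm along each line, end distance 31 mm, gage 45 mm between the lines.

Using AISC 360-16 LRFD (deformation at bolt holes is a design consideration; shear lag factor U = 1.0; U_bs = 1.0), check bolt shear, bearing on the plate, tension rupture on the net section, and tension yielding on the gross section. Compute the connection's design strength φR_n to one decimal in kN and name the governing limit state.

455.6 kN (net-section rupture governs)

Bolt shear: A_b = π(16)²/4 = 201.06 mm². φR_n = 0.75 × 469 × 201.06 × 10 × 1 = 707.2 kN.
Bearing (10 mm plate, F_u = 450 MPa): end bolts L_c = 31 − 18/2 = 22, R_n = min(1.2×22×10×450, 2.4×16×10×450) = 118.8 kN/bolt; interior L_c = 53 − 18 = 35, R_n = 172.8 kN/bolt. φR_n = 0.75 × (2×118.8 + 8×172.8) = 1215.0 kN.
Tension rupture (net): A_n = (175 − 2×20)×10 = 1350 mm² (U = 1.0, A_e = A_n). φR_n = 0.75 × 450 × 1350 = 455.6 kN.
Tension yield (gross): A_g = 175×10 = 1750 mm². φR_n = 0.90 × 350 × 1750 = 551.3 kN.
Governing: min(707.2, 1215.0, 455.6, 551.3) = 455.6 kN → net-section rupture.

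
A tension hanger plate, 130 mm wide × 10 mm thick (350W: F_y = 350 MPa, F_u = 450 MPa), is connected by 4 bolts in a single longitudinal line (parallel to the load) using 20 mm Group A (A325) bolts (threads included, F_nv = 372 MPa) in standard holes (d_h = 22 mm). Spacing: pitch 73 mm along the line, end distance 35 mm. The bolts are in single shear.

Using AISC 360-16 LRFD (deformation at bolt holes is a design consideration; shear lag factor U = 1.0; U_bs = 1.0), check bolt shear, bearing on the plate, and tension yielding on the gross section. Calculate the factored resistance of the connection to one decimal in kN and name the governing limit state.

350.6 kN (bolt shear governs)

Bolt shear: A_b = π(20)²/4 = 314.16 mm². φR_n = 0.75 × 372 × 314.16 × 4 × 1 = 350.6 kN.
Bearing (10 mm plate, F_u = 450 MPa): end bolts L_c = 35 − 22/2 = 24, R_n = min(1.2×24×10×450, 2.4×20×10×450) = 129.6 kN/bolt; interior L_c = 73 − 22 = 51, R_n = 216 kN/bolt. φR_n = 0.75 × (1×129.6 + 3×216) = 583.2 kN.
Tension yield (gross): A_g = 130×10 = 1300 mm². φR_n = 0.90 × 350 × 1300 = 409.5 kN.
Governing: min(350.6, 583.2, 409.5) = 350.6 kN → bolt shear.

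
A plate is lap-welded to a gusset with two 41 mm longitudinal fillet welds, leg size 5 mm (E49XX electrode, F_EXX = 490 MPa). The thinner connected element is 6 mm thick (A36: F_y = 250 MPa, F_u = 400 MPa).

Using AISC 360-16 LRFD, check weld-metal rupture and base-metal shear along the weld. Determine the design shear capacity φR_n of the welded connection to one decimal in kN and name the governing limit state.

Weld metal: throat = 0.707×5 = 3.535 mm, L = 2×41 = 82 mm. φR_n = 0.75 × 0.6 × 490 × 3.535 × 82 = 63.9 kN.
Base metal shear (6 mm plate): yield φR_n = 1.0×0.6×250×6×82 = 73.8 kN; rupture φR_n = 0.75×0.6×400×6×82 = 88.6 kN; take 73.8 kN (yield).
Governing: min(63.9, 73.8) = 63.9 kN → weld metal.

63.9 kN (weld metal governs)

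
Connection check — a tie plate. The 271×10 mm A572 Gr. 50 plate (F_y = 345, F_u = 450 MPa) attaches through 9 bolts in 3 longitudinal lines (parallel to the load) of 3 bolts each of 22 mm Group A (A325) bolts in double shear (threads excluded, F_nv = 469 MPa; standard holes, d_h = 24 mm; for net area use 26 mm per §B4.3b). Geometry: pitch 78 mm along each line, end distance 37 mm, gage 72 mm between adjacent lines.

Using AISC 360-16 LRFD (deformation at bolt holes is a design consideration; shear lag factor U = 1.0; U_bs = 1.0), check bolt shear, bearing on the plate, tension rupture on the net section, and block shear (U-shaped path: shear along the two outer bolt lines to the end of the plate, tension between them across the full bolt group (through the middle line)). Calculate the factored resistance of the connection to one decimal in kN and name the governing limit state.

651.4 kN (net-section rupture governs)

Bolt shear: A_b = π(22)²/4 = 380.13 mm². φR_n = 0.75 × 469 × 380.13 × 9 × 2 = 2406.8 kN.
Bearing (10 mm plate, F_u = 450 MPa): end bolts L_c = 37 − 24/2 = 25, R_n = min(1.2×25×10×450, 2.4×22×10×450) = 135 kN/bolt; interior L_c = 78 − 24 = 54, R_n = 237.6 kN/bolt. φR_n = 0.75 × (3×135 + 6×237.6) = 1373.0 kN.
Tension rupture (net): A_n = (271 − 3×26)×10 = 1930 mm² (U = 1.0, A_e = A_n). φR_n = 0.75 × 450 × 1930 = 651.4 kN.
Block shear: shear path 2×[37+2×78] = 2×193 mm, A_gv = 3860, A_nv = 2×(193 − 2.5×26)×10 = 2560 mm²; tension across gage: (144 − 2×26)×10 = 920 mm². R_n = min(0.6×450×2560, 0.6×345×3860) + 1.0×450×920 = min(691.2, 799.02) + 414 = 1105.2 kN. φR_n = 0.75 × 1105.2 = 828.9 kN.
Governing: min(2406.8, 1373.0, 651.4, 828.9) = 651.4 kN → net-section rupture.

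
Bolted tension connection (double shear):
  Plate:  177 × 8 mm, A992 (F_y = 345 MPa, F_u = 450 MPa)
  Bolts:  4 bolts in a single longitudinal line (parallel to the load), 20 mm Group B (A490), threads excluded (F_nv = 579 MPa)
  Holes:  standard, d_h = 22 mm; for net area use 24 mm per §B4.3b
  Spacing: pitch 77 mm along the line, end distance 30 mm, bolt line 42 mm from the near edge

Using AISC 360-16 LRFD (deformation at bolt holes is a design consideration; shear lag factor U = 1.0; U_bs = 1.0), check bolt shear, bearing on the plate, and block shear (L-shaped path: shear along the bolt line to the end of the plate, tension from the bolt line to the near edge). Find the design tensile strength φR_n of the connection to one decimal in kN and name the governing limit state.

Bolt shear: A_b = π(20)²/4 = 314.16 mm². φR_n = 0.75 × 579 × 314.16 × 4 × 2 = 1091.4 kN.
Bearing (8 mm plate, F_u = 450 MPa): end bolts L_c = 30 − 22/2 = 19, R_n = min(1.2×19×8×450, 2.4×20×8×450) = 82.08 kN/bolt; interior L_c = 77 − 22 = 55, R_n = 172.8 kN/bolt. φR_n = 0.75 × (1×82.08 + 3×172.8) = 450.4 kN.
Block shear: shear path 1×[30+3×77] = 1×261 mm, A_gv = 2088, A_nv = 1×(261 − 3.5×24)×8 = 1416 mm²; tension to near edge: (42 − 0.5×24)×8 = 240 mm². R_n = min(0.6×450×1416, 0.6×345×2088) + 1.0×450×240 = min(382.32, 432.22) + 108 = 490.32 kN. φR_n = 0.75 × 490.32 = 367.7 kN.
Governing: min(1091.4, 450.4, 367.7) = 367.7 kN → block shear.

367.7 kN (block shear governs)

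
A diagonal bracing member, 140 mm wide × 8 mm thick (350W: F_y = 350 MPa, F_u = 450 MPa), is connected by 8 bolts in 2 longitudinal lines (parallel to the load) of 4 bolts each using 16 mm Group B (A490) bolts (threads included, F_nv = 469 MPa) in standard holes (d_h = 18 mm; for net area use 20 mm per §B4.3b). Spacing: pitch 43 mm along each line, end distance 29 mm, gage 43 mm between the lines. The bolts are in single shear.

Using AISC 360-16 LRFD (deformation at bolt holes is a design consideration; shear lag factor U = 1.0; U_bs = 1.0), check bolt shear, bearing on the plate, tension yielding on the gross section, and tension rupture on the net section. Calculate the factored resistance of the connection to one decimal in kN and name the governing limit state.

270.0 kN (net-section rupture governs)

Bolt shear: A_b = π(16)²/4 = 201.06 mm². φR_n = 0.75 × 469 × 201.06 × 8 × 1 = 565.8 kN.
Bearing (8 mm plate, F_u = 450 MPa): end bolts L_c = 29 − 18/2 = 20, R_n = min(1.2×20×8×450, 2.4×16×8×450) = 86.4 kN/bolt; interior L_c = 43 − 18 = 25, R_n = 108 kN/bolt. φR_n = 0.75 × (2×86.4 + 6×108) = 615.6 kN.
Tension yield (gross): A_g = 140×8 = 1120 mm². φR_n = 0.90 × 350 × 1120 = 352.8 kN.
Tension rupture (net): A_n = (140 − 2×20)×8 = 800 mm² (U = 1.0, A_e = A_n). φR_n = 0.75 × 450 × 800 = 270.0 kN.
Governing: min(565.8, 615.6, 352.8, 270.0) = 270.0 kN → net-section rupture.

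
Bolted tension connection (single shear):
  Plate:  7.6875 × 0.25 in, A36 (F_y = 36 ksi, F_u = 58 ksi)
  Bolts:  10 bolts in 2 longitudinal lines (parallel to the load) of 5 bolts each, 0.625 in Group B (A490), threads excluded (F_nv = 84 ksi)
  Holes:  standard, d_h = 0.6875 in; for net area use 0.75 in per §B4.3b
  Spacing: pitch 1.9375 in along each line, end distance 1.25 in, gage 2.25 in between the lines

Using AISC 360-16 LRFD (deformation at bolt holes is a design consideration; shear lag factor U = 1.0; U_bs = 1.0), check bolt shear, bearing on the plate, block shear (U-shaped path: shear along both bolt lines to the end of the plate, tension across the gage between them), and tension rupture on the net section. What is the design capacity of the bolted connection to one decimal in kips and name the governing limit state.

67.3 kips (net-section rupture governs)

Bolt shear: A_b = π(0.625)²/4 = 0.3068 in². φR_n = 0.75 × 84 × 0.3068 × 10 × 1 = 193.3 kips.
Bearing (0.25 in plate, F_u = 58 ksi): end bolts L_c = 1.25 − 0.6875/2 = 0.90625, R_n = min(1.2×0.90625×0.25×58, 2.4×0.625×0.25×58) = 15.769 kips/bolt; interior L_c = 1.9375 − 0.6875 = 1.25, R_n = 21.75 kips/bolt. φR_n = 0.75 × (2×15.769 + 8×21.75) = 154.2 kips.
Block shear: shear path 2×[1.25+4×1.9375] = 2×9 in, A_gv = 4.5, A_nv = 2×(9 − 4.5×0.75)×0.25 = 2.8125 in²; tension across gage: (2.25 − 1×0.75)×0.25 = 0.375 in². R_n = min(0.6×58×2.8125, 0.6×36×4.5) + 1.0×58×0.375 = min(97.875, 97.2) + 21.75 = 118.95 kips. φR_n = 0.75 × 118.95 = 89.2 kips.
Tension rupture (net): A_n = (7.6875 − 2×0.75)×0.25 = 1.5469 in² (U = 1.0, A_e = A_n). φR_n = 0.75 × 58 × 1.5469 = 67.3 kips.
Governing: min(193.3, 154.2, 89.2, 67.3) = 67.3 kips → net-section rupture.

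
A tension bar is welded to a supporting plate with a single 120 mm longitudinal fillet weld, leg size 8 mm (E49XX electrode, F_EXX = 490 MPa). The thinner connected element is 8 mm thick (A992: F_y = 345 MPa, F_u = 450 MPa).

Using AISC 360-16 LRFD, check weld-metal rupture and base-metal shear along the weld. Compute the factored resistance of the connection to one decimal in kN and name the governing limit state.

149.7 kN (weld metal governs)

Weld metal: throat = 0.707×8 = 5.656 mm, L = 120 mm. φR_n = 0.75 × 0.6 × 490 × 5.656 × 120 = 149.7 kN.
Base metal shear (8 mm plate): yield φR_n = 1.0×0.6×345×8×120 = 198.7 kN; rupture φR_n = 0.75×0.6×450×8×120 = 194.4 kN; take 194.4 kN (rupture).
Governing: min(149.7, 194.4) = 149.7 kN → weld metal.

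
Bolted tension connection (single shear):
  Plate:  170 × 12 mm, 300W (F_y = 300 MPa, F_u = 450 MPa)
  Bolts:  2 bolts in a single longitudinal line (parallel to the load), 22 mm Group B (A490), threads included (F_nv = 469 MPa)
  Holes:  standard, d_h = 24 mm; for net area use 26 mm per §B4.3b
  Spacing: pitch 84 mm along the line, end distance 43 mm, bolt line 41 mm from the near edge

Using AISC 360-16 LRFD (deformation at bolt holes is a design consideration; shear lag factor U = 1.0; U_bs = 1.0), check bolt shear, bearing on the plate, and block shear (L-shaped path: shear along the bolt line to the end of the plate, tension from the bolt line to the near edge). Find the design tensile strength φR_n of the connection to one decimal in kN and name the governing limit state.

267.4 kN (bolt shear governs)

Bolt shear: A_b = π(22)²/4 = 380.13 mm². φR_n = 0.75 × 469 × 380.13 × 2 × 1 = 267.4 kN.
Bearing (12 mm plate, F_u = 450 MPa): end bolts L_c = 43 − 24/2 = 31, R_n = min(1.2×31×12×450, 2.4×22×12×450) = 200.88 kN/bolt; interior L_c = 84 − 24 = 60, R_n = 285.12 kN/bolt. φR_n = 0.75 × (1×200.88 + 1×285.12) = 364.5 kN.
Block shear: shear path 1×[43+1×84] = 1×127 mm, A_gv = 1524, A_nv = 1×(127 − 1.5×26)×12 = 1056 mm²; tension to near edge: (41 − 0.5×26)×12 = 336 mm². R_n = min(0.6×450×1056, 0.6×300×1524) + 1.0×450×336 = min(285.12, 274.32) + 151.2 = 425.52 kN. φR_n = 0.75 × 425.52 = 319.1 kN.
Governing: min(267.4, 364.5, 319.1) = 267.4 kN → bolt shear.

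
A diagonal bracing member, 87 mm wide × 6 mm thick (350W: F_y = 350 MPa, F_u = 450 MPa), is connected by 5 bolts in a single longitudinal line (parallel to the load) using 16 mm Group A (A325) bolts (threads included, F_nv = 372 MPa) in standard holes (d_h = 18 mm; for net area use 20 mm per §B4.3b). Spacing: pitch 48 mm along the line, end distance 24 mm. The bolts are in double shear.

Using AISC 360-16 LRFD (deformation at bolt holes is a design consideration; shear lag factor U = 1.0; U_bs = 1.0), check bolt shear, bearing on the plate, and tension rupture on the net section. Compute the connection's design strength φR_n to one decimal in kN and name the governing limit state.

135.7 kN (net-section rupture governs)

Bolt shear: A_b = π(16)²/4 = 201.06 mm². φR_n = 0.75 × 372 × 201.06 × 5 × 2 = 561.0 kN.
Bearing (6 mm plate, F_u = 450 MPa): end bolts L_c = 24 − 18/2 = 15, R_n = min(1.2×15×6×450, 2.4×16×6×450) = 48.6 kN/bolt; interior L_c = 48 − 18 = 30, R_n = 97.2 kN/bolt. φR_n = 0.75 × (1×48.6 + 4×97.2) = 328.1 kN.
Tension rupture (net): A_n = (87 − 1×20)×6 = 402 mm² (U = 1.0, A_e = A_n). φR_n = 0.75 × 450 × 402 = 135.7 kN.
Governing: min(561.0, 328.1, 135.7) = 135.7 kN → net-section rupture.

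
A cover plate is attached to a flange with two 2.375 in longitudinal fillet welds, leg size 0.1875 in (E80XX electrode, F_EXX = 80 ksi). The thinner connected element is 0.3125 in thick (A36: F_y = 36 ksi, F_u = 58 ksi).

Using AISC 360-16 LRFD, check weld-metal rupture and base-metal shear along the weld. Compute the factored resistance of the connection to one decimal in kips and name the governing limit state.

22.7 kips (weld metal governs)

Weld metal: throat = 0.707×0.1875 = 0.13256 in, L = 2×2.375 = 4.75 in. φR_n = 0.75 × 0.6 × 80 × 0.13256 × 4.75 = 22.7 kips.
Base metal shear (0.3125 in plate): yield φR_n = 1.0×0.6×36×0.3125×4.75 = 32.1 kips; rupture φR_n = 0.75×0.6×58×0.3125×4.75 = 38.7 kips; take 32.1 kips (yield).
Governing: min(22.7, 32.1) = 22.7 kips → weld metal.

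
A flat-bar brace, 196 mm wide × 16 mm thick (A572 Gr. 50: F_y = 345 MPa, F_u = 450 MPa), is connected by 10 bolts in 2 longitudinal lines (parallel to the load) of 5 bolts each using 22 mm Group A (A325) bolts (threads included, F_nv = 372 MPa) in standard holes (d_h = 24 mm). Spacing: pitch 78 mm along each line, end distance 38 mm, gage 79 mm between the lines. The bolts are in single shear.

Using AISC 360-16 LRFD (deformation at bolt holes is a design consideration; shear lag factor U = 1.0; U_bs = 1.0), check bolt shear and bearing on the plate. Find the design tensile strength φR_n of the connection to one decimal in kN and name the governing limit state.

1060.6 kN (bolt shear governs)

Bolt shear: A_b = π(22)²/4 = 380.13 mm². φR_n = 0.75 × 372 × 380.13 × 10 × 1 = 1060.6 kN.
Bearing (16 mm plate, F_u = 450 MPa): end bolts L_c = 38 − 24/2 = 26, R_n = min(1.2×26×16×450, 2.4×22×16×450) = 224.64 kN/bolt; interior L_c = 78 − 24 = 54, R_n = 380.16 kN/bolt. φR_n = 0.75 × (2×224.64 + 8×380.16) = 2617.9 kN.
Governing: min(1060.6, 2617.9) = 1060.6 kN → bolt shear.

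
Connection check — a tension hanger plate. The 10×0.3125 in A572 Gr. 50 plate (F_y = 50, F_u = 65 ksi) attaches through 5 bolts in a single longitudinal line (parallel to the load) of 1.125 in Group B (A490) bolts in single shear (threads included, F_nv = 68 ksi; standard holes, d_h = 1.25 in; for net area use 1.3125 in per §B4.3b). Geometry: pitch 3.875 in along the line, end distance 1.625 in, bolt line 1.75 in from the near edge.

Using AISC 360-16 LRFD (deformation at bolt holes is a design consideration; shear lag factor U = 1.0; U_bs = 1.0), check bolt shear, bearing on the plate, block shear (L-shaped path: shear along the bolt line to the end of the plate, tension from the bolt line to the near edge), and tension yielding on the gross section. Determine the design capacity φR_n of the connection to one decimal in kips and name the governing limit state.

Bolt shear: A_b = π(1.125)²/4 = 0.99402 in². φR_n = 0.75 × 68 × 0.99402 × 5 × 1 = 253.5 kips.
Bearing (0.3125 in plate, F_u = 65 ksi): end bolts L_c = 1.625 − 1.25/2 = 1, R_n = min(1.2×1×0.3125×65, 2.4×1.125×0.3125×65) = 24.375 kips/bolt; interior L_c = 3.875 − 1.25 = 2.625, R_n = 54.844 kips/bolt. φR_n = 0.75 × (1×24.375 + 4×54.844) = 182.8 kips.
Block shear: shear path 1×[1.625+4×3.875] = 1×17.125 in, A_gv = 5.3516, A_nv = 1×(17.125 − 4.5×1.3125)×0.3125 = 3.5059 in²; tension to near edge: (1.75 − 0.5×1.3125)×0.3125 = 0.3418 in². R_n = min(0.6×65×3.5059, 0.6×50×5.3516) + 1.0×65×0.3418 = min(136.73, 160.55) + 22.217 = 158.95 kips. φR_n = 0.75 × 158.95 = 119.2 kips.
Tension yield (gross): A_g = 10×0.3125 = 3.125 in². φR_n = 0.90 × 50 × 3.125 = 140.6 kips.
Governing: min(253.5, 182.8, 119.2, 140.6) = 119.2 kips → block shear.

119.2 kips (block shear governs)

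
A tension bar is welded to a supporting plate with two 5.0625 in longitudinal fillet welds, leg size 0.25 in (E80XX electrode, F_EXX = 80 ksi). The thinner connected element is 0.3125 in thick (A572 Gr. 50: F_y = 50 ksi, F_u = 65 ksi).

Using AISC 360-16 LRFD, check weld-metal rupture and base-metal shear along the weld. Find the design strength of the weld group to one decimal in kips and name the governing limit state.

Weld metal: throat = 0.707×0.25 = 0.17675 in, L = 2×5.0625 = 10.125 in. φR_n = 0.75 × 0.6 × 80 × 0.17675 × 10.125 = 64.4 kips.
Base metal shear (0.3125 in plate): yield φR_n = 1.0×0.6×50×0.3125×10.125 = 94.9 kips; rupture φR_n = 0.75×0.6×65×0.3125×10.125 = 92.5 kips; take 92.5 kips (rupture).
Governing: min(64.4, 92.5) = 64.4 kips → weld metal.

64.4 kips (weld metal governs)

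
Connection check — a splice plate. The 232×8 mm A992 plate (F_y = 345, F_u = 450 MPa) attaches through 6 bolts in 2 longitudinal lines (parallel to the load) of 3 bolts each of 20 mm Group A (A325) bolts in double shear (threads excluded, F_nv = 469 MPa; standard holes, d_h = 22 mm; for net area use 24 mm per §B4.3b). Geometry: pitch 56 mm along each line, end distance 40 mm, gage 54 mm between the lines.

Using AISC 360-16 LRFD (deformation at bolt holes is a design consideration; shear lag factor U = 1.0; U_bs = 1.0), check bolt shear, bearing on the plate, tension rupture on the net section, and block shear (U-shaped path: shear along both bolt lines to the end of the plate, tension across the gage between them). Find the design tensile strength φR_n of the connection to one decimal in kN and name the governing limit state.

379.1 kN (block shear governs)

Bolt shear: A_b = π(20)²/4 = 314.16 mm². φR_n = 0.75 × 469 × 314.16 × 6 × 2 = 1326.1 kN.
Bearing (8 mm plate, F_u = 450 MPa): end bolts L_c = 40 − 22/2 = 29, R_n = min(1.2×29×8×450, 2.4×20×8×450) = 125.28 kN/bolt; interior L_c = 56 − 22 = 34, R_n = 146.88 kN/bolt. φR_n = 0.75 × (2×125.28 + 4×146.88) = 628.6 kN.
Tension rupture (net): A_n = (232 − 2×24)×8 = 1472 mm² (U = 1.0, A_e = A_n). φR_n = 0.75 × 450 × 1472 = 496.8 kN.
Block shear: shear path 2×[40+2×56] = 2×152 mm, A_gv = 2432, A_nv = 2×(152 − 2.5×24)×8 = 1472 mm²; tension across gage: (54 − 1×24)×8 = 240 mm². R_n = min(0.6×450×1472, 0.6×345×2432) + 1.0×450×240 = min(397.44, 503.42) + 108 = 505.44 kN. φR_n = 0.75 × 505.44 = 379.1 kN.
Governing: min(1326.1, 628.6, 496.8, 379.1) = 379.1 kN → block shear.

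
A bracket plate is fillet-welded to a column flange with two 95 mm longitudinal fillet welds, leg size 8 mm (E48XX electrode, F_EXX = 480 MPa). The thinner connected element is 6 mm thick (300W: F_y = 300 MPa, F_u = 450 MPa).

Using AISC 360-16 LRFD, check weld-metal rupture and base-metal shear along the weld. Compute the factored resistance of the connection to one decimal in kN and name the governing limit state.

205.2 kN (base-metal shear governs)

Weld metal: throat = 0.707×8 = 5.656 mm, L = 2×95 = 190 mm. φR_n = 0.75 × 0.6 × 480 × 5.656 × 190 = 232.1 kN.
Base metal shear (6 mm plate): yield φR_n = 1.0×0.6×300×6×190 = 205.2 kN; rupture φR_n = 0.75×0.6×450×6×190 = 230.9 kN; take 205.2 kN (yield).
Governing: min(232.1, 205.2) = 205.2 kN → base-metal shear.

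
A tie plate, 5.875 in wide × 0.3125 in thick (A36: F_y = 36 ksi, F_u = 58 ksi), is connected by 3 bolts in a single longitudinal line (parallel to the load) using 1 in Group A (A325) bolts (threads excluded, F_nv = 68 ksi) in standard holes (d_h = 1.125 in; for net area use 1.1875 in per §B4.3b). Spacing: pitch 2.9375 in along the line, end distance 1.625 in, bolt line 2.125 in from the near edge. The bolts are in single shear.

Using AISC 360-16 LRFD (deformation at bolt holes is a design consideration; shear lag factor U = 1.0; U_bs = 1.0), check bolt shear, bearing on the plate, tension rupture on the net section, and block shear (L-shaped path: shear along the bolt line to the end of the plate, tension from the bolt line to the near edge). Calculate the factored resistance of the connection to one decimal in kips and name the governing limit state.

57.8 kips (block shear governs)

Bolt shear: A_b = π(1)²/4 = 0.7854 in². φR_n = 0.75 × 68 × 0.7854 × 3 × 1 = 120.2 kips.
Bearing (0.3125 in plate, F_u = 58 ksi): end bolts L_c = 1.625 − 1.125/2 = 1.0625, R_n = min(1.2×1.0625×0.3125×58, 2.4×1×0.3125×58) = 23.109 kips/bolt; interior L_c = 2.9375 − 1.125 = 1.8125, R_n = 39.422 kips/bolt. φR_n = 0.75 × (1×23.109 + 2×39.422) = 76.5 kips.
Tension rupture (net): A_n = (5.875 − 1×1.1875)×0.3125 = 1.4648 in² (U = 1.0, A_e = A_n). φR_n = 0.75 × 58 × 1.4648 = 63.7 kips.
Block shear: shear path 1×[1.625+2×2.9375] = 1×7.5 in, A_gv = 2.3438, A_nv = 1×(7.5 − 2.5×1.1875)×0.3125 = 1.416 in²; tension to near edge: (2.125 − 0.5×1.1875)×0.3125 = 0.47852 in². R_n = min(0.6×58×1.416, 0.6×36×2.3438) + 1.0×58×0.47852 = min(49.277, 50.626) + 27.754 = 77.031 kips. φR_n = 0.75 × 77.031 = 57.8 kips.
Governing: min(120.2, 76.5, 63.7, 57.8) = 57.8 kips → block shear.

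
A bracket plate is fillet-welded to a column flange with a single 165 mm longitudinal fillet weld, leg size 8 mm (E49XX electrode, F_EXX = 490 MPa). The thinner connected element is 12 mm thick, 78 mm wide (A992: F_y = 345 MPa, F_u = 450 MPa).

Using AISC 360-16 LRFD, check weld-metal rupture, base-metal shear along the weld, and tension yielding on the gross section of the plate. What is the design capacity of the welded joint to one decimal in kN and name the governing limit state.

Weld metal: throat = 0.707×8 = 5.656 mm, L = 165 mm. φR_n = 0.75 × 0.6 × 490 × 5.656 × 165 = 205.8 kN.
Base metal shear (12 mm plate): yield φR_n = 1.0×0.6×345×12×165 = 409.9 kN; rupture φR_n = 0.75×0.6×450×12×165 = 401.0 kN; take 401.0 kN (rupture).
Tension yield (gross): A_g = 78×12 = 936 mm². φR_n = 0.90 × 345 × 936 = 290.6 kN.
Governing: min(205.8, 401.0, 290.6) = 205.8 kN → weld metal.

205.8 kN (weld metal governs)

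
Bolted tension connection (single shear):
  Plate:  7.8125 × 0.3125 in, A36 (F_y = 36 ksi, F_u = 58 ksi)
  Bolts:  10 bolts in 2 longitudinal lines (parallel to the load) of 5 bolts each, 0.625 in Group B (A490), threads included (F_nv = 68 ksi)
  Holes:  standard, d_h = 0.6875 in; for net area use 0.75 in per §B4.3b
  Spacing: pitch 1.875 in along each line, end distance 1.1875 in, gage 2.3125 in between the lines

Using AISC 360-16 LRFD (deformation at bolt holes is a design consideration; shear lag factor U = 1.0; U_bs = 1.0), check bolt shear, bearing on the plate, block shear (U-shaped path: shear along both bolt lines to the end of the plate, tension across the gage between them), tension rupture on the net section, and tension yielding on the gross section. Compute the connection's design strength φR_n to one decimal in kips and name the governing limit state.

79.1 kips (gross-section yield governs)

Bolt shear: A_b = π(0.625)²/4 = 0.3068 in². φR_n = 0.75 × 68 × 0.3068 × 10 × 1 = 156.5 kips.
Bearing (0.3125 in plate, F_u = 58 ksi): end bolts L_c = 1.1875 − 0.6875/2 = 0.84375, R_n = min(1.2×0.84375×0.3125×58, 2.4×0.625×0.3125×58) = 18.352 kips/bolt; interior L_c = 1.875 − 0.6875 = 1.1875, R_n = 25.828 kips/bolt. φR_n = 0.75 × (2×18.352 + 8×25.828) = 182.5 kips.
Block shear: shear path 2×[1.1875+4×1.875] = 2×8.6875 in, A_gv = 5.4297, A_nv = 2×(8.6875 − 4.5×0.75)×0.3125 = 3.3203 in²; tension across gage: (2.3125 − 1×0.75)×0.3125 = 0.48828 in². R_n = min(0.6×58×3.3203, 0.6×36×5.4297) + 1.0×58×0.48828 = min(115.55, 117.28) + 28.32 = 143.87 kips. φR_n = 0.75 × 143.87 = 107.9 kips.
Tension rupture (net): A_n = (7.8125 − 2×0.75)×0.3125 = 1.9727 in² (U = 1.0, A_e = A_n). φR_n = 0.75 × 58 × 1.9727 = 85.8 kips.
Tension yield (gross): A_g = 7.8125×0.3125 = 2.4414 in². φR_n = 0.90 × 36 × 2.4414 = 79.1 kips.
Governing: min(156.5, 182.5, 107.9, 85.8, 79.1) = 79.1 kips → gross-section yield.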